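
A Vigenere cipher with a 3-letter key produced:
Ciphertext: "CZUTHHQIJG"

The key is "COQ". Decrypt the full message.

Step 1: Key 'COQ' has length 3. Extended key: COQCOQCOQC
Step 2: Decrypt each position:
  C(2) - C(2) = 0 = A
  Z(25) - O(14) = 11 = L
  U(20) - Q(16) = 4 = E
  T(19) - C(2) = 17 = R
  H(7) - O(14) = 19 = T
  H(7) - Q(16) = 17 = R
  Q(16) - C(2) = 14 = O
  I(8) - O(14) = 20 = U
  J(9) - Q(16) = 19 = T
  G(6) - C(2) = 4 = E
Plaintext: ALERTROUTE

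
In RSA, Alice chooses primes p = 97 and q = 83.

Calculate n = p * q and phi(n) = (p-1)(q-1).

Step 1: n = p * q = 97 * 83 = 8051.
Step 2: phi(n) = (p-1)(q-1) = 96 * 82 = 7872.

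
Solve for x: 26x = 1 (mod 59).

Step 1: We need x such that 26 * x = 1 (mod 59).
Step 2: Using the extended Euclidean algorithm or trial:
  26 * 25 = 650 = 11 * 59 + 1.
Step 3: Since 650 mod 59 = 1, the inverse is x = 25.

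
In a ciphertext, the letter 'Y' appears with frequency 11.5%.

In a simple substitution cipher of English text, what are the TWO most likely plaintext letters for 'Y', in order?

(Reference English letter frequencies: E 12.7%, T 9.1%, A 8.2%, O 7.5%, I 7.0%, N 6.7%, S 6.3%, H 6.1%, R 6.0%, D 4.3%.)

Step 1: Observed frequency of 'Y' is 11.5%.
Step 2: Compute distances to each reference frequency and sort:
  E (12.7%): difference = 1.2% <-- BEST
  T (9.1%): difference = 2.4% <-- RUNNER-UP
  A (8.2%): difference = 3.3%
  O (7.5%): difference = 4.0%
  I (7.0%): difference = 4.5%
Step 3: Most likely is 'E' (12.7%, diff 1.2%); second most likely is 'T' (9.1%, diff 2.4%).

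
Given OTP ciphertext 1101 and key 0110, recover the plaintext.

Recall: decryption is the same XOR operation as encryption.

Step 1: XOR ciphertext with key:
  Ciphertext: 1101
  Key:        0110
  XOR:        1011
Step 2: Plaintext = 1011 = 11 in decimal.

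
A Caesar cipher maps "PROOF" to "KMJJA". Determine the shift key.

Step 1: Compare first letters: P (position 15) -> K (position 10).
Step 2: Shift = (10 - 15) mod 26 = 21.
The shift value is 21.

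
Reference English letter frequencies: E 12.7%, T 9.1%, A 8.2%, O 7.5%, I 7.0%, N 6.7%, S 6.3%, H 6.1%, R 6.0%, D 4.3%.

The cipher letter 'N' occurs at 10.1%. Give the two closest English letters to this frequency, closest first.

Step 1: Observed frequency of 'N' is 10.1%.
Step 2: Compute distances to each reference frequency and sort:
  T (9.1%): difference = 1.0% <-- BEST
  A (8.2%): difference = 1.9% <-- RUNNER-UP
  E (12.7%): difference = 2.6%
  O (7.5%): difference = 2.6%
  I (7.0%): difference = 3.1%
Step 3: Most likely is 'T' (9.1%, diff 1.0%); second most likely is 'A' (8.2%, diff 1.9%).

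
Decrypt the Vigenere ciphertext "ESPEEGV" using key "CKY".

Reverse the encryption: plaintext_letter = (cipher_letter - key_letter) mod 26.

Step 1: Extend key: CKYCKYC
Step 2: Decrypt each letter (c - k) mod 26:
  E(4) - C(2) = (4-2) mod 26 = 2 = C
  S(18) - K(10) = (18-10) mod 26 = 8 = I
  P(15) - Y(24) = (15-24) mod 26 = 17 = R
  E(4) - C(2) = (4-2) mod 26 = 2 = C
  E(4) - K(10) = (4-10) mod 26 = 20 = U
  G(6) - Y(24) = (6-24) mod 26 = 8 = I
  V(21) - C(2) = (21-2) mod 26 = 19 = T
Plaintext: CIRCUIT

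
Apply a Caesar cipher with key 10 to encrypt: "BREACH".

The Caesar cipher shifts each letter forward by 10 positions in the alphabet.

Step 1: For each letter, shift forward by 10 positions (mod 26).
  B (position 1) -> position (1+10) mod 26 = 11 -> L
  R (position 17) -> position (17+10) mod 26 = 1 -> B
  E (position 4) -> position (4+10) mod 26 = 14 -> O
  A (position 0) -> position (0+10) mod 26 = 10 -> K
  C (position 2) -> position (2+10) mod 26 = 12 -> M
  H (position 7) -> position (7+10) mod 26 = 17 -> R
Result: LBOKMR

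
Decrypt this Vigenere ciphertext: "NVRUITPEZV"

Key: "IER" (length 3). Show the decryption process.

Step 1: Key 'IER' has length 3. Extended key: IERIERIERI
Step 2: Decrypt each position:
  N(13) - I(8) = 5 = F
  V(21) - E(4) = 17 = R
  R(17) - R(17) = 0 = A
  U(20) - I(8) = 12 = M
  I(8) - E(4) = 4 = E
  T(19) - R(17) = 2 = C
  P(15) - I(8) = 7 = H
  E(4) - E(4) = 0 = A
  Z(25) - R(17) = 8 = I
  V(21) - I(8) = 13 = N
Plaintext: FRAMECHAIN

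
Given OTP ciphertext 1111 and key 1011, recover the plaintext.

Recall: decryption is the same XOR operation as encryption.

Step 1: XOR ciphertext with key:
  Ciphertext: 1111
  Key:        1011
  XOR:        0100
Step 2: Plaintext = 0100 = 4 in decimal.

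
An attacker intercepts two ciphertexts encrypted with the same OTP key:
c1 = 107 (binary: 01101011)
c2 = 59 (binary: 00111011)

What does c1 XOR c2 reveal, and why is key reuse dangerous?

Step 1: c1 XOR c2 = (m1 XOR k) XOR (m2 XOR k).
Step 2: By XOR associativity/commutativity: = m1 XOR m2 XOR k XOR k = m1 XOR m2.
Step 3: 01101011 XOR 00111011 = 01010000 = 80.
Step 4: The key cancels out! An attacker learns m1 XOR m2 = 80, revealing the relationship between plaintexts.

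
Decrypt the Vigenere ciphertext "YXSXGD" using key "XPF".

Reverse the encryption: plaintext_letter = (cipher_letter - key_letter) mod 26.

Step 1: Extend key: XPFXPF
Step 2: Decrypt each letter (c - k) mod 26:
  Y(24) - X(23) = (24-23) mod 26 = 1 = B
  X(23) - P(15) = (23-15) mod 26 = 8 = I
  S(18) - F(5) = (18-5) mod 26 = 13 = N
  X(23) - X(23) = (23-23) mod 26 = 0 = A
  G(6) - P(15) = (6-15) mod 26 = 17 = R
  D(3) - F(5) = (3-5) mod 26 = 24 = Y
Plaintext: BINARY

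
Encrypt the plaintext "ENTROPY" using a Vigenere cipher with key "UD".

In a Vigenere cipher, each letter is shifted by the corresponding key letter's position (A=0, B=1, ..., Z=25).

Step 1: Repeat key to match plaintext length:
  Plaintext: ENTROPY
  Key:       UDUDUDU
Step 2: Encrypt each letter:
  E(4) + U(20) = (4+20) mod 26 = 24 = Y
  N(13) + D(3) = (13+3) mod 26 = 16 = Q
  T(19) + U(20) = (19+20) mod 26 = 13 = N
  R(17) + D(3) = (17+3) mod 26 = 20 = U
  O(14) + U(20) = (14+20) mod 26 = 8 = I
  P(15) + D(3) = (15+3) mod 26 = 18 = S
  Y(24) + U(20) = (24+20) mod 26 = 18 = S
Ciphertext: YQNUISS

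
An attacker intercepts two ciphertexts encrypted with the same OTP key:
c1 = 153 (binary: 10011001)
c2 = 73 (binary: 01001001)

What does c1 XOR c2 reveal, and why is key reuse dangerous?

Step 1: c1 XOR c2 = (m1 XOR k) XOR (m2 XOR k).
Step 2: By XOR associativity/commutativity: = m1 XOR m2 XOR k XOR k = m1 XOR m2.
Step 3: 10011001 XOR 01001001 = 11010000 = 208.
Step 4: The key cancels out! An attacker learns m1 XOR m2 = 208, revealing the relationship between plaintexts.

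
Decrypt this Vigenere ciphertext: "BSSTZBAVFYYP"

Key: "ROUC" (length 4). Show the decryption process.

Step 1: Key 'ROUC' has length 4. Extended key: ROUCROUCROUC
Step 2: Decrypt each position:
  B(1) - R(17) = 10 = K
  S(18) - O(14) = 4 = E
  S(18) - U(20) = 24 = Y
  T(19) - C(2) = 17 = R
  Z(25) - R(17) = 8 = I
  B(1) - O(14) = 13 = N
  A(0) - U(20) = 6 = G
  V(21) - C(2) = 19 = T
  F(5) - R(17) = 14 = O
  Y(24) - O(14) = 10 = K
  Y(24) - U(20) = 4 = E
  P(15) - C(2) = 13 = N
Plaintext: KEYRINGTOKEN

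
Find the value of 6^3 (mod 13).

Step 1: Compute 6^3 mod 13 step by step, reducing modulo 13 at each step.
  6^1 mod 13 = 6
  6^2 mod 13 = (6 * 6) mod 13 = 10
  6^3 mod 13 = (10 * 6) mod 13 = 8
Step 2: Result = 8.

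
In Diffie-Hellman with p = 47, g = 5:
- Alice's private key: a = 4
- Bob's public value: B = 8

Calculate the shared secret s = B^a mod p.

Step 1: s = B^a mod p = 8^4 mod 47.
  8^1 mod 47 = 8
  8^2 mod 47 = (8 * 8) mod 47 = 17
  8^3 mod 47 = (17 * 8) mod 47 = 42
  8^4 mod 47 = (42 * 8) mod 47 = 7
Result: shared secret = 7.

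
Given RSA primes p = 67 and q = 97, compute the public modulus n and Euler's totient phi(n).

Step 1: n = p * q = 67 * 97 = 6499.
Step 2: phi(n) = (p-1)(q-1) = 66 * 96 = 6336.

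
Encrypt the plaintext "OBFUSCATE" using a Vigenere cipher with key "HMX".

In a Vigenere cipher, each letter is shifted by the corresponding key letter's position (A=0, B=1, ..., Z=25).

Step 1: Repeat key to match plaintext length:
  Plaintext: OBFUSCATE
  Key:       HMXHMXHMX
Step 2: Encrypt each letter:
  O(14) + H(7) = (14+7) mod 26 = 21 = V
  B(1) + M(12) = (1+12) mod 26 = 13 = N
  F(5) + X(23) = (5+23) mod 26 = 2 = C
  U(20) + H(7) = (20+7) mod 26 = 1 = B
  S(18) + M(12) = (18+12) mod 26 = 4 = E
  C(2) + X(23) = (2+23) mod 26 = 25 = Z
  A(0) + H(7) = (0+7) mod 26 = 7 = H
  T(19) + M(12) = (19+12) mod 26 = 5 = F
  E(4) + X(23) = (4+23) mod 26 = 1 = B
Ciphertext: VNCBEZHFB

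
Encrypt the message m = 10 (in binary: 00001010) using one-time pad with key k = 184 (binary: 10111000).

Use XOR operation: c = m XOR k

Step 1: Write out the XOR operation bit by bit:
  Message: 00001010
  Key:     10111000
  XOR:     10110010
Step 2: Convert to decimal: 10110010 = 178.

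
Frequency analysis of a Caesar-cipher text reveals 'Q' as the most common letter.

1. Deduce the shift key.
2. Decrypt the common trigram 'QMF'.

Step 1: In English, 'E' is the most frequent letter (12.7%).
Step 2: The most frequent ciphertext letter is 'Q' (position 16).
Step 3: Shift = (16 - 4) mod 26 = 12.
Step 4: Decrypt 'QMF' by shifting back 12:
  Q -> E
  M -> A
  F -> T
Step 5: 'QMF' decrypts to 'EAT'.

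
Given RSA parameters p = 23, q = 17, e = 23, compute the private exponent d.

Step 1: n = 23 * 17 = 391.
Step 2: phi(n) = 22 * 16 = 352.
Step 3: Find d such that 23 * d = 1 (mod 352).
Step 4: d = 23^(-1) mod 352 = 199.
Verification: 23 * 199 = 4577 = 13 * 352 + 1.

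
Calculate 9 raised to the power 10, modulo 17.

Step 1: Compute 9^10 mod 17 step by step, reducing modulo 17 at each step.
  9^1 mod 17 = 9
  9^2 mod 17 = (9 * 9) mod 17 = 13
  9^3 mod 17 = (13 * 9) mod 17 = 15
  9^4 mod 17 = (15 * 9) mod 17 = 16
  9^5 mod 17 = (16 * 9) mod 17 = 8
  9^6 mod 17 = (8 * 9) mod 17 = 4
  9^7 mod 17 = (4 * 9) mod 17 = 2
  9^8 mod 17 = (2 * 9) mod 17 = 1
  9^9 mod 17 = (1 * 9) mod 17 = 9
  9^10 mod 17 = (9 * 9) mod 17 = 13
Step 2: Result = 13.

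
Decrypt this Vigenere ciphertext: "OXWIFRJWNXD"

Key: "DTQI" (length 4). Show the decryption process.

Step 1: Key 'DTQI' has length 4. Extended key: DTQIDTQIDTQ
Step 2: Decrypt each position:
  O(14) - D(3) = 11 = L
  X(23) - T(19) = 4 = E
  W(22) - Q(16) = 6 = G
  I(8) - I(8) = 0 = A
  F(5) - D(3) = 2 = C
  R(17) - T(19) = 24 = Y
  J(9) - Q(16) = 19 = T
  W(22) - I(8) = 14 = O
  N(13) - D(3) = 10 = K
  X(23) - T(19) = 4 = E
  D(3) - Q(16) = 13 = N
Plaintext: LEGACYTOKEN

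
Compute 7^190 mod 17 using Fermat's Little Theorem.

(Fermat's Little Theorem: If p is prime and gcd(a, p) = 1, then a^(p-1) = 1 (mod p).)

Step 1: Since 17 is prime, by Fermat's Little Theorem: 7^16 = 1 (mod 17).
Step 2: Reduce exponent: 190 mod 16 = 14.
Step 3: So 7^190 = 7^14 (mod 17).
Step 4: 7^14 mod 17 = 8.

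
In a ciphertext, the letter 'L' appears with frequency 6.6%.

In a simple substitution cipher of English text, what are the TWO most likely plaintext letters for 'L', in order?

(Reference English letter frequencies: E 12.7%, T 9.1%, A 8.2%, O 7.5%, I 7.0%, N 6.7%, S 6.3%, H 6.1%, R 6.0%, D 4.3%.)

Step 1: Observed frequency of 'L' is 6.6%.
Step 2: Compute distances to each reference frequency and sort:
  N (6.7%): difference = 0.1% <-- BEST
  S (6.3%): difference = 0.3% <-- RUNNER-UP
  I (7.0%): difference = 0.4%
  H (6.1%): difference = 0.5%
  R (6.0%): difference = 0.6%
Step 3: Most likely is 'N' (6.7%, diff 0.1%); second most likely is 'S' (6.3%, diff 0.3%).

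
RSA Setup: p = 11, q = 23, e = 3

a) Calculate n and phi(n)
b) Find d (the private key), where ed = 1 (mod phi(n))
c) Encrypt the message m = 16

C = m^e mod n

Step 1: n = 11 * 23 = 253.
Step 2: phi(n) = (11-1)(23-1) = 10 * 22 = 220.
Step 3: Find d = 3^(-1) mod 220 = 147.
  Verify: 3 * 147 = 441 = 1 (mod 220).
Step 4: C = 16^3 mod 253 = 48.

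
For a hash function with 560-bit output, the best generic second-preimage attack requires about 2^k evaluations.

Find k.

Step 1: The hash has a 560-bit output.
Step 2: Second-preimage resistance means: given a specific input x, it should be infeasible to find a different y with h(y) = h(x).
With a 560-bit output, a generic search for a second preimage costs about 2^560 evaluations (each trial matches the fixed target with probability 2^-560).
Step 3: Security level = 560 bits.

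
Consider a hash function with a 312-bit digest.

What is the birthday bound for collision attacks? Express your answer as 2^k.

Step 1: The birthday paradox gives collision probability ~50% after sqrt(2^n) = 2^(n/2) hashes.
Step 2: For 312-bit output: 2^(312/2) = 2^156.
Step 3: Approximately 2^156 hash computations needed.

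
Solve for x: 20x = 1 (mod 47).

Step 1: We need x such that 20 * x = 1 (mod 47).
Step 2: Using the extended Euclidean algorithm or trial:
  20 * 40 = 800 = 17 * 47 + 1.
Step 3: Since 800 mod 47 = 1, the inverse is x = 40.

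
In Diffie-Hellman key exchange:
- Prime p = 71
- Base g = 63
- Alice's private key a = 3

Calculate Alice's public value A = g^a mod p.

Step 1: A = g^a mod p = 63^3 mod 71.
  63^1 mod 71 = 63
  63^2 mod 71 = (63 * 63) mod 71 = 64
  63^3 mod 71 = (64 * 63) mod 71 = 56
Result: A = 56.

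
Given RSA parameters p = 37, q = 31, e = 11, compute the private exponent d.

Step 1: n = 37 * 31 = 1147.
Step 2: phi(n) = 36 * 30 = 1080.
Step 3: Find d such that 11 * d = 1 (mod 1080).
Step 4: d = 11^(-1) mod 1080 = 491.
Verification: 11 * 491 = 5401 = 5 * 1080 + 1.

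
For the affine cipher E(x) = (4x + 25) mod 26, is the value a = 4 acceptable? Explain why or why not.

Step 1: Compute gcd(4, 26).
Step 2: gcd(4, 26) = 2.
Since gcd = 2 != 1, 4 shares a common factor with 26, so it cannot be used.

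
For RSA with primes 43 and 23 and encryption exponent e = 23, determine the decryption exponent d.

Step 1: n = 43 * 23 = 989.
Step 2: phi(n) = 42 * 22 = 924.
Step 3: Find d such that 23 * d = 1 (mod 924).
Step 4: d = 23^(-1) mod 924 = 683.
Verification: 23 * 683 = 15709 = 17 * 924 + 1.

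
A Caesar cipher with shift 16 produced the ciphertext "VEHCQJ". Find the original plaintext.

Step 1: Reverse the shift by subtracting 16 from each letter position.
  V (position 21) -> position (21-16) mod 26 = 5 -> F
  E (position 4) -> position (4-16) mod 26 = 14 -> O
  H (position 7) -> position (7-16) mod 26 = 17 -> R
  C (position 2) -> position (2-16) mod 26 = 12 -> M
  Q (position 16) -> position (16-16) mod 26 = 0 -> A
  J (position 9) -> position (9-16) mod 26 = 19 -> T
Decrypted message: FORMAT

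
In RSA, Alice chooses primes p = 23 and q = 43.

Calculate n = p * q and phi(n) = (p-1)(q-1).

Step 1: n = p * q = 23 * 43 = 989.
Step 2: phi(n) = (p-1)(q-1) = 22 * 42 = 924.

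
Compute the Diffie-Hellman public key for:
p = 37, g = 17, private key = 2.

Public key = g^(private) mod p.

Step 1: A = g^a mod p = 17^2 mod 37.
  17^1 mod 37 = 17
  17^2 mod 37 = (17 * 17) mod 37 = 30
Result: A = 30.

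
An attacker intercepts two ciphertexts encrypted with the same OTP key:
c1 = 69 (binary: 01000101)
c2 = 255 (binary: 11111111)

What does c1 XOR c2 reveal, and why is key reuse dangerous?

Step 1: c1 XOR c2 = (m1 XOR k) XOR (m2 XOR k).
Step 2: By XOR associativity/commutativity: = m1 XOR m2 XOR k XOR k = m1 XOR m2.
Step 3: 01000101 XOR 11111111 = 10111010 = 186.
Step 4: The key cancels out! An attacker learns m1 XOR m2 = 186, revealing the relationship between plaintexts.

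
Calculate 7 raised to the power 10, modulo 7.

Step 1: Compute 7^10 mod 7 step by step, reducing modulo 7 at each step.
  7^1 mod 7 = 0
  7^2 mod 7 = (0 * 7) mod 7 = 0
  7^3 mod 7 = (0 * 7) mod 7 = 0
  7^4 mod 7 = (0 * 7) mod 7 = 0
  7^5 mod 7 = (0 * 7) mod 7 = 0
  7^6 mod 7 = (0 * 7) mod 7 = 0
  7^7 mod 7 = (0 * 7) mod 7 = 0
  7^8 mod 7 = (0 * 7) mod 7 = 0
  7^9 mod 7 = (0 * 7) mod 7 = 0
  7^10 mod 7 = (0 * 7) mod 7 = 0
Step 2: Result = 0.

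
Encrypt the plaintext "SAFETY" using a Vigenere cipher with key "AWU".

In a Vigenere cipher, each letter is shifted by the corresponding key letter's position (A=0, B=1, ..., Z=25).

Step 1: Repeat key to match plaintext length:
  Plaintext: SAFETY
  Key:       AWUAWU
Step 2: Encrypt each letter:
  S(18) + A(0) = (18+0) mod 26 = 18 = S
  A(0) + W(22) = (0+22) mod 26 = 22 = W
  F(5) + U(20) = (5+20) mod 26 = 25 = Z
  E(4) + A(0) = (4+0) mod 26 = 4 = E
  T(19) + W(22) = (19+22) mod 26 = 15 = P
  Y(24) + U(20) = (24+20) mod 26 = 18 = S
Ciphertext: SWZEPS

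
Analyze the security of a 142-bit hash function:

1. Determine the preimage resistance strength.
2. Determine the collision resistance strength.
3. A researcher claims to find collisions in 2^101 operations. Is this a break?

Step 1: Preimage resistance requires brute-force of 2^142 operations.
Step 2: Collision resistance (birthday bound) = 2^(142/2) = 2^71.
Step 3: The claimed attack costs 2^101 operations.
Step 4: Since 2^101 >= 2^71, the claimed attack is no faster than the generic birthday attack, so this does not break collision resistance.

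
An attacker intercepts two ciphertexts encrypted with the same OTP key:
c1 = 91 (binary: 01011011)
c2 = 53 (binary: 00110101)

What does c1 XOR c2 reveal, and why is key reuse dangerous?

Step 1: c1 XOR c2 = (m1 XOR k) XOR (m2 XOR k).
Step 2: By XOR associativity/commutativity: = m1 XOR m2 XOR k XOR k = m1 XOR m2.
Step 3: 01011011 XOR 00110101 = 01101110 = 110.
Step 4: The key cancels out! An attacker learns m1 XOR m2 = 110, revealing the relationship between plaintexts.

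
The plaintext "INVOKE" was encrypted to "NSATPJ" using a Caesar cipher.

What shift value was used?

Step 1: Compare first letters: I (position 8) -> N (position 13).
Step 2: Shift = (13 - 8) mod 26 = 5.
The shift value is 5.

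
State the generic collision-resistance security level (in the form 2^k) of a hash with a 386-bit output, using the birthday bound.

Step 1: The birthday paradox gives collision probability ~50% after sqrt(2^n) = 2^(n/2) hashes.
Step 2: For 386-bit output: 2^(386/2) = 2^193.
Step 3: Approximately 2^193 hash computations needed.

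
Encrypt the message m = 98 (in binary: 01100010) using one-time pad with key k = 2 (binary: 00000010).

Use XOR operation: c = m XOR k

Step 1: Write out the XOR operation bit by bit:
  Message: 01100010
  Key:     00000010
  XOR:     01100000
Step 2: Convert to decimal: 01100000 = 96.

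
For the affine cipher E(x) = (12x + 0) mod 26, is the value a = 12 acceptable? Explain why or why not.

Step 1: Compute gcd(12, 26).
Step 2: gcd(12, 26) = 2.
Since gcd = 2 != 1, 12 shares a common factor with 26, so it cannot be used.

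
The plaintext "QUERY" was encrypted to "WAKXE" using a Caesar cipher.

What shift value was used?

Step 1: Compare first letters: Q (position 16) -> W (position 22).
Step 2: Shift = (22 - 16) mod 26 = 6.
The shift value is 6.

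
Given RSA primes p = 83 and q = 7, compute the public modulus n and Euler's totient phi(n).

Step 1: n = p * q = 83 * 7 = 581.
Step 2: phi(n) = (p-1)(q-1) = 82 * 6 = 492.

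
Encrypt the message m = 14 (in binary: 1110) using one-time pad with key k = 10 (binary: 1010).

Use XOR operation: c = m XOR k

Step 1: Write out the XOR operation bit by bit:
  Message: 1110
  Key:     1010
  XOR:     0100
Step 2: Convert to decimal: 0100 = 4.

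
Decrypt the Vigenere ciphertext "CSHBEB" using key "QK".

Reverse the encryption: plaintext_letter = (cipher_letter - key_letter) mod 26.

Step 1: Extend key: QKQKQK
Step 2: Decrypt each letter (c - k) mod 26:
  C(2) - Q(16) = (2-16) mod 26 = 12 = M
  S(18) - K(10) = (18-10) mod 26 = 8 = I
  H(7) - Q(16) = (7-16) mod 26 = 17 = R
  B(1) - K(10) = (1-10) mod 26 = 17 = R
  E(4) - Q(16) = (4-16) mod 26 = 14 = O
  B(1) - K(10) = (1-10) mod 26 = 17 = R
Plaintext: MIRROR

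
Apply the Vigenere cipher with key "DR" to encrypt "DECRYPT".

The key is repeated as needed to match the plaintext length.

Step 1: Repeat key to match plaintext length:
  Plaintext: DECRYPT
  Key:       DRDRDRD
Step 2: Encrypt each letter:
  D(3) + D(3) = (3+3) mod 26 = 6 = G
  E(4) + R(17) = (4+17) mod 26 = 21 = V
  C(2) + D(3) = (2+3) mod 26 = 5 = F
  R(17) + R(17) = (17+17) mod 26 = 8 = I
  Y(24) + D(3) = (24+3) mod 26 = 1 = B
  P(15) + R(17) = (15+17) mod 26 = 6 = G
  T(19) + D(3) = (19+3) mod 26 = 22 = W
Ciphertext: GVFIBGW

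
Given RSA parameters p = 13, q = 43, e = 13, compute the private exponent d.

Step 1: n = 13 * 43 = 559.
Step 2: phi(n) = 12 * 42 = 504.
Step 3: Find d such that 13 * d = 1 (mod 504).
Step 4: d = 13^(-1) mod 504 = 349.
Verification: 13 * 349 = 4537 = 9 * 504 + 1.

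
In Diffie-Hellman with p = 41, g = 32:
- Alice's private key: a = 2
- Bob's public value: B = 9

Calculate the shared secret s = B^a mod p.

Step 1: s = B^a mod p = 9^2 mod 41.
  9^1 mod 41 = 9
  9^2 mod 41 = (9 * 9) mod 41 = 40
Result: shared secret = 40.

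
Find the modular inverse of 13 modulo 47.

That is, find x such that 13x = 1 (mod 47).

Step 1: We need x such that 13 * x = 1 (mod 47).
Step 2: Using the extended Euclidean algorithm or trial:
  13 * 29 = 377 = 8 * 47 + 1.
Step 3: Since 377 mod 47 = 1, the inverse is x = 29.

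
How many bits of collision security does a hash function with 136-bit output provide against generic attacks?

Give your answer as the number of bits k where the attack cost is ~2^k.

Step 1: The hash has a 136-bit output.
Step 2: Collision resistance means it should be infeasible to find any x != y with h(x) = h(y).
By the birthday bound, a generic collision search succeeds after about sqrt(2^136) = 2^(136/2) = 2^68 evaluations.
Step 3: Security level = 68 bits.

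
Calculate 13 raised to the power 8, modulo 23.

Step 1: Compute 13^8 mod 23 step by step, reducing modulo 23 at each step.
  13^1 mod 23 = 13
  13^2 mod 23 = (13 * 13) mod 23 = 8
  13^3 mod 23 = (8 * 13) mod 23 = 12
  13^4 mod 23 = (12 * 13) mod 23 = 18
  13^5 mod 23 = (18 * 13) mod 23 = 4
  13^6 mod 23 = (4 * 13) mod 23 = 6
  13^7 mod 23 = (6 * 13) mod 23 = 9
  13^8 mod 23 = (9 * 13) mod 23 = 2
Step 2: Result = 2.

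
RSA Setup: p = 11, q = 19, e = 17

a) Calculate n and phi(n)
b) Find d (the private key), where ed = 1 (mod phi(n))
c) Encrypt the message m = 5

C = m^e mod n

Step 1: n = 11 * 19 = 209.
Step 2: phi(n) = (11-1)(19-1) = 10 * 18 = 180.
Step 3: Find d = 17^(-1) mod 180 = 53.
  Verify: 17 * 53 = 901 = 1 (mod 180).
Step 4: C = 5^17 mod 209 = 80.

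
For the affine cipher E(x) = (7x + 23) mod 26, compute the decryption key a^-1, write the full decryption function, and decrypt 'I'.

Step 1: Find a^-1, the modular inverse of 7 mod 26.
Step 2: We need 7 * a^-1 = 1 (mod 26).
Step 3: 7 * 15 = 105 = 4 * 26 + 1, so a^-1 = 15.
Step 4: D(y) = 15(y - 23) mod 26.
Step 5: Apply to 'I' (y = 8): D(8) = 15 * (8 - 23) mod 26 = 15 * -15 mod 26 = 9 -> 'J'.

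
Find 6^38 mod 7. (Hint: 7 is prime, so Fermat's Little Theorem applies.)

Step 1: Since 7 is prime, by Fermat's Little Theorem: 6^6 = 1 (mod 7).
Step 2: Reduce exponent: 38 mod 6 = 2.
Step 3: So 6^38 = 6^2 (mod 7).
Step 4: 6^2 mod 7 = 1.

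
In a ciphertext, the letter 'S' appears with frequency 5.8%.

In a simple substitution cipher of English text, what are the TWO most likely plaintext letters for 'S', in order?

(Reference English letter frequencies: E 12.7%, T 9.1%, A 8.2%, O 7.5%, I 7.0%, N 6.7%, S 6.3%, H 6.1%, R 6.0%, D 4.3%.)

Step 1: Observed frequency of 'S' is 5.8%.
Step 2: Compute distances to each reference frequency and sort:
  R (6.0%): difference = 0.2% <-- BEST
  H (6.1%): difference = 0.3% <-- RUNNER-UP
  S (6.3%): difference = 0.5%
  N (6.7%): difference = 0.9%
  I (7.0%): difference = 1.2%
Step 3: Most likely is 'R' (6.0%, diff 0.2%); second most likely is 'H' (6.1%, diff 0.3%).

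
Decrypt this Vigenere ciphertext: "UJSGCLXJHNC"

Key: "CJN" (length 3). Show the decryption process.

Step 1: Key 'CJN' has length 3. Extended key: CJNCJNCJNCJ
Step 2: Decrypt each position:
  U(20) - C(2) = 18 = S
  J(9) - J(9) = 0 = A
  S(18) - N(13) = 5 = F
  G(6) - C(2) = 4 = E
  C(2) - J(9) = 19 = T
  L(11) - N(13) = 24 = Y
  X(23) - C(2) = 21 = V
  J(9) - J(9) = 0 = A
  H(7) - N(13) = 20 = U
  N(13) - C(2) = 11 = L
  C(2) - J(9) = 19 = T
Plaintext: SAFETYVAULT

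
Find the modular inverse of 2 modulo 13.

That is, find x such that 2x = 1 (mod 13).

Step 1: We need x such that 2 * x = 1 (mod 13).
Step 2: Using the extended Euclidean algorithm or trial:
  2 * 7 = 14 = 1 * 13 + 1.
Step 3: Since 14 mod 13 = 1, the inverse is x = 7.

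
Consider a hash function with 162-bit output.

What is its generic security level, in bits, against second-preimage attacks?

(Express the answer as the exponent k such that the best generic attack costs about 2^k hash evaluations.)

Step 1: The hash has a 162-bit output.
Step 2: Second-preimage resistance means: given a specific input x, it should be infeasible to find a different y with h(y) = h(x).
With a 162-bit output, a generic search for a second preimage costs about 2^162 evaluations (each trial matches the fixed target with probability 2^-162).
Step 3: Security level = 162 bits.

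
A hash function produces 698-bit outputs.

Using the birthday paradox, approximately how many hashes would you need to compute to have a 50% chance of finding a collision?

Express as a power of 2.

Step 1: The birthday paradox gives collision probability ~50% after sqrt(2^n) = 2^(n/2) hashes.
Step 2: For 698-bit output: 2^(698/2) = 2^349.
Step 3: Approximately 2^349 hash computations needed.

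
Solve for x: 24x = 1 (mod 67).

Step 1: We need x such that 24 * x = 1 (mod 67).
Step 2: Using the extended Euclidean algorithm or trial:
  24 * 14 = 336 = 5 * 67 + 1.
Step 3: Since 336 mod 67 = 1, the inverse is x = 14.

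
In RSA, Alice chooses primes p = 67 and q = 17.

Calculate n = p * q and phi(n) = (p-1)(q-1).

Step 1: n = p * q = 67 * 17 = 1139.
Step 2: phi(n) = (p-1)(q-1) = 66 * 16 = 1056.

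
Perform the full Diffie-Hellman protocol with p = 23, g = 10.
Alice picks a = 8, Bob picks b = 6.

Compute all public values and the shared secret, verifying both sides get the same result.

Step 1: A = g^a mod p = 10^8 mod 23 = 2.
Step 2: B = g^b mod p = 10^6 mod 23 = 6.
Step 3: Alice computes s = B^a mod p = 6^8 mod 23 = 18.
Step 4: Bob computes s = A^b mod p = 2^6 mod 23 = 18.
Both sides agree: shared secret = 18.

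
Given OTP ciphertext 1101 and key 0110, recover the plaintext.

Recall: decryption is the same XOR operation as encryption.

Step 1: XOR ciphertext with key:
  Ciphertext: 1101
  Key:        0110
  XOR:        1011
Step 2: Plaintext = 1011 = 11 in decimal.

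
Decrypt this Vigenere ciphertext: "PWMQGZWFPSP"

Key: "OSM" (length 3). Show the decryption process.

Step 1: Key 'OSM' has length 3. Extended key: OSMOSMOSMOS
Step 2: Decrypt each position:
  P(15) - O(14) = 1 = B
  W(22) - S(18) = 4 = E
  M(12) - M(12) = 0 = A
  Q(16) - O(14) = 2 = C
  G(6) - S(18) = 14 = O
  Z(25) - M(12) = 13 = N
  W(22) - O(14) = 8 = I
  F(5) - S(18) = 13 = N
  P(15) - M(12) = 3 = D
  S(18) - O(14) = 4 = E
  P(15) - S(18) = 23 = X
Plaintext: BEACONINDEX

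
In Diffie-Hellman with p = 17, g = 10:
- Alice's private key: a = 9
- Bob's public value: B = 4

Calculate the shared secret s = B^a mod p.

Step 1: s = B^a mod p = 4^9 mod 17.
  4^1 mod 17 = 4
  4^2 mod 17 = (4 * 4) mod 17 = 16
  4^3 mod 17 = (16 * 4) mod 17 = 13
  4^4 mod 17 = (13 * 4) mod 17 = 1
  4^5 mod 17 = (1 * 4) mod 17 = 4
  4^6 mod 17 = (4 * 4) mod 17 = 16
  4^7 mod 17 = (16 * 4) mod 17 = 13
  4^8 mod 17 = (13 * 4) mod 17 = 1
  4^9 mod 17 = (1 * 4) mod 17 = 4
Result: shared secret = 4.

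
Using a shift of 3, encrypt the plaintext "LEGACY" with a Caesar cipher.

Step 1: For each letter, shift forward by 3 positions (mod 26).
  L (position 11) -> position (11+3) mod 26 = 14 -> O
  E (position 4) -> position (4+3) mod 26 = 7 -> H
  G (position 6) -> position (6+3) mod 26 = 9 -> J
  A (position 0) -> position (0+3) mod 26 = 3 -> D
  C (position 2) -> position (2+3) mod 26 = 5 -> F
  Y (position 24) -> position (24+3) mod 26 = 1 -> B
Result: OHJDFB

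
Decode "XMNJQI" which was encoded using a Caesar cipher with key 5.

Step 1: Reverse the shift by subtracting 5 from each letter position.
  X (position 23) -> position (23-5) mod 26 = 18 -> S
  M (position 12) -> position (12-5) mod 26 = 7 -> H
  N (position 13) -> position (13-5) mod 26 = 8 -> I
  J (position 9) -> position (9-5) mod 26 = 4 -> E
  Q (position 16) -> position (16-5) mod 26 = 11 -> L
  I (position 8) -> position (8-5) mod 26 = 3 -> D
Decrypted message: SHIELD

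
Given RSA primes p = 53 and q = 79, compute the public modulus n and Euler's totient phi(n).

Step 1: n = p * q = 53 * 79 = 4187.
Step 2: phi(n) = (p-1)(q-1) = 52 * 78 = 4056.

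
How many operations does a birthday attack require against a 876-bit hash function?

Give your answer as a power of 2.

Step 1: The birthday paradox gives collision probability ~50% after sqrt(2^n) = 2^(n/2) hashes.
Step 2: For 876-bit output: 2^(876/2) = 2^438.
Step 3: Approximately 2^438 hash computations needed.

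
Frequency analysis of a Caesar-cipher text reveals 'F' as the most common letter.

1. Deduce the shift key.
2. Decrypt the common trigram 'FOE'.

Step 1: In English, 'E' is the most frequent letter (12.7%).
Step 2: The most frequent ciphertext letter is 'F' (position 5).
Step 3: Shift = (5 - 4) mod 26 = 1.
Step 4: Decrypt 'FOE' by shifting back 1:
  F -> E
  O -> N
  E -> D
Step 5: 'FOE' decrypts to 'END'.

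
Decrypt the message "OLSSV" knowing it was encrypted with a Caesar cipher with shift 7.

Step 1: Reverse the shift by subtracting 7 from each letter position.
  O (position 14) -> position (14-7) mod 26 = 7 -> H
  L (position 11) -> position (11-7) mod 26 = 4 -> E
  S (position 18) -> position (18-7) mod 26 = 11 -> L
  S (position 18) -> position (18-7) mod 26 = 11 -> L
  V (position 21) -> position (21-7) mod 26 = 14 -> O
Decrypted message: HELLO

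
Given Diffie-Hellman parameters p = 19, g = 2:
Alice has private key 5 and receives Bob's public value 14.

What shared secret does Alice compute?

Step 1: s = B^a mod p = 14^5 mod 19.
  14^1 mod 19 = 14
  14^2 mod 19 = (14 * 14) mod 19 = 6
  14^3 mod 19 = (6 * 14) mod 19 = 8
  14^4 mod 19 = (8 * 14) mod 19 = 17
  14^5 mod 19 = (17 * 14) mod 19 = 10
Result: shared secret = 10.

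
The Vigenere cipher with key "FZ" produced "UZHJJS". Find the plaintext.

Step 1: Extend key: FZFZFZ
Step 2: Decrypt each letter (c - k) mod 26:
  U(20) - F(5) = (20-5) mod 26 = 15 = P
  Z(25) - Z(25) = (25-25) mod 26 = 0 = A
  H(7) - F(5) = (7-5) mod 26 = 2 = C
  J(9) - Z(25) = (9-25) mod 26 = 10 = K
  J(9) - F(5) = (9-5) mod 26 = 4 = E
  S(18) - Z(25) = (18-25) mod 26 = 19 = T
Plaintext: PACKET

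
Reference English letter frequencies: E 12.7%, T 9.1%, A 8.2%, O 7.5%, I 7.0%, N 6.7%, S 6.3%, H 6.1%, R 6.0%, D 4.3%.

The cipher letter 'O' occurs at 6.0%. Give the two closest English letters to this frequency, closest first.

Step 1: Observed frequency of 'O' is 6.0%.
Step 2: Compute distances to each reference frequency and sort:
  R (6.0%): difference = 0.0% <-- BEST
  H (6.1%): difference = 0.1% <-- RUNNER-UP
  S (6.3%): difference = 0.3%
  N (6.7%): difference = 0.7%
  I (7.0%): difference = 1.0%
Step 3: Most likely is 'R' (6.0%, diff 0.0%); second most likely is 'H' (6.1%, diff 0.1%).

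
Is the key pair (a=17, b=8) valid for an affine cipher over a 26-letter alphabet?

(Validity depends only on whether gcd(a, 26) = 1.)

Step 1: Compute gcd(17, 26).
Step 2: gcd(17, 26) = 1.
Since gcd = 1, 17 is coprime with 26, so it is a valid key.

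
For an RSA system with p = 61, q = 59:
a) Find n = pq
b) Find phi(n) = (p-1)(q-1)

Step 1: n = p * q = 61 * 59 = 3599.
Step 2: phi(n) = (p-1)(q-1) = 60 * 58 = 3480.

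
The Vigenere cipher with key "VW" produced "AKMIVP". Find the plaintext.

Step 1: Extend key: VWVWVW
Step 2: Decrypt each letter (c - k) mod 26:
  A(0) - V(21) = (0-21) mod 26 = 5 = F
  K(10) - W(22) = (10-22) mod 26 = 14 = O
  M(12) - V(21) = (12-21) mod 26 = 17 = R
  I(8) - W(22) = (8-22) mod 26 = 12 = M
  V(21) - V(21) = (21-21) mod 26 = 0 = A
  P(15) - W(22) = (15-22) mod 26 = 19 = T
Plaintext: FORMAT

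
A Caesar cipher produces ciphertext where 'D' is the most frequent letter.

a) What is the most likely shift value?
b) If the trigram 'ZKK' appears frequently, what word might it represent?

Step 1: In English, 'E' is the most frequent letter (12.7%).
Step 2: The most frequent ciphertext letter is 'D' (position 3).
Step 3: Shift = (3 - 4) mod 26 = 25.
Step 4: Decrypt 'ZKK' by shifting back 25:
  Z -> A
  K -> L
  K -> L
Step 5: 'ZKK' decrypts to 'ALL'.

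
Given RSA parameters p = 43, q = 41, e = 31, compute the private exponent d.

Step 1: n = 43 * 41 = 1763.
Step 2: phi(n) = 42 * 40 = 1680.
Step 3: Find d such that 31 * d = 1 (mod 1680).
Step 4: d = 31^(-1) mod 1680 = 271.
Verification: 31 * 271 = 8401 = 5 * 1680 + 1.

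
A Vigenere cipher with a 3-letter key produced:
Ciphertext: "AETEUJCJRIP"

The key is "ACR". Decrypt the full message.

Step 1: Key 'ACR' has length 3. Extended key: ACRACRACRAC
Step 2: Decrypt each position:
  A(0) - A(0) = 0 = A
  E(4) - C(2) = 2 = C
  T(19) - R(17) = 2 = C
  E(4) - A(0) = 4 = E
  U(20) - C(2) = 18 = S
  J(9) - R(17) = 18 = S
  C(2) - A(0) = 2 = C
  J(9) - C(2) = 7 = H
  R(17) - R(17) = 0 = A
  I(8) - A(0) = 8 = I
  P(15) - C(2) = 13 = N
Plaintext: ACCESSCHAIN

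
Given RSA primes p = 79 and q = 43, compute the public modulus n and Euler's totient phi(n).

Step 1: n = p * q = 79 * 43 = 3397.
Step 2: phi(n) = (p-1)(q-1) = 78 * 42 = 3276.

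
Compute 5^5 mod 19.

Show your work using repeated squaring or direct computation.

Step 1: Compute 5^5 mod 19 step by step, reducing modulo 19 at each step.
  5^1 mod 19 = 5
  5^2 mod 19 = (5 * 5) mod 19 = 6
  5^3 mod 19 = (6 * 5) mod 19 = 11
  5^4 mod 19 = (11 * 5) mod 19 = 17
  5^5 mod 19 = (17 * 5) mod 19 = 9
Step 2: Result = 9.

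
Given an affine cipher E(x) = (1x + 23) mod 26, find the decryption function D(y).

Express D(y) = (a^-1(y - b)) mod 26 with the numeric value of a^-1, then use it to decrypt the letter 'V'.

Step 1: Find a^-1, the modular inverse of 1 mod 26.
Step 2: We need 1 * a^-1 = 1 (mod 26).
Step 3: 1 * 1 = 1 = 0 * 26 + 1, so a^-1 = 1.
Step 4: D(y) = 1(y - 23) mod 26.
Step 5: Apply to 'V' (y = 21): D(21) = 1 * (21 - 23) mod 26 = 1 * -2 mod 26 = 24 -> 'Y'.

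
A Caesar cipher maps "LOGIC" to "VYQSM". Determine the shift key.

Step 1: Compare first letters: L (position 11) -> V (position 21).
Step 2: Shift = (21 - 11) mod 26 = 10.
The shift value is 10.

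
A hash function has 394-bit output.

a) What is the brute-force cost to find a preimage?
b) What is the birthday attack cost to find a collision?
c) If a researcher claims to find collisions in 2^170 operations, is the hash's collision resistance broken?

Step 1: Preimage resistance requires brute-force of 2^394 operations.
Step 2: Collision resistance (birthday bound) = 2^(394/2) = 2^197.
Step 3: The claimed attack costs 2^170 operations.
Step 4: Since 2^170 < 2^197, the claimed attack beats the generic birthday bound, so collision resistance is broken.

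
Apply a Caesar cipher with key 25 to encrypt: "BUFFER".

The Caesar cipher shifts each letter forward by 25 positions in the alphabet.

Step 1: For each letter, shift forward by 25 positions (mod 26).
  B (position 1) -> position (1+25) mod 26 = 0 -> A
  U (position 20) -> position (20+25) mod 26 = 19 -> T
  F (position 5) -> position (5+25) mod 26 = 4 -> E
  F (position 5) -> position (5+25) mod 26 = 4 -> E
  E (position 4) -> position (4+25) mod 26 = 3 -> D
  R (position 17) -> position (17+25) mod 26 = 16 -> Q
Result: ATEEDQ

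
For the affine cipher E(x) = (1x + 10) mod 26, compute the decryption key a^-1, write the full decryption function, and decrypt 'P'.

Step 1: Find a^-1, the modular inverse of 1 mod 26.
Step 2: We need 1 * a^-1 = 1 (mod 26).
Step 3: 1 * 1 = 1 = 0 * 26 + 1, so a^-1 = 1.
Step 4: D(y) = 1(y - 10) mod 26.
Step 5: Apply to 'P' (y = 15): D(15) = 1 * (15 - 10) mod 26 = 1 * 5 mod 26 = 5 -> 'F'.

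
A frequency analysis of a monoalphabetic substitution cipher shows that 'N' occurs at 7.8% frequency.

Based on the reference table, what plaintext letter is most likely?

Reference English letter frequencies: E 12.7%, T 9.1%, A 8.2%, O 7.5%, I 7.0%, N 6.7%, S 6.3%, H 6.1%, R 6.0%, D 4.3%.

Step 1: The observed frequency is 7.8%.
Step 2: Compare with English frequencies:
  E: 12.7% (difference: 4.9%)
  T: 9.1% (difference: 1.3%)
  A: 8.2% (difference: 0.4%)
  O: 7.5% (difference: 0.3%) <-- closest
  I: 7.0% (difference: 0.8%)
  N: 6.7% (difference: 1.1%)
  S: 6.3% (difference: 1.5%)
  H: 6.1% (difference: 1.7%)
  R: 6.0% (difference: 1.8%)
  D: 4.3% (difference: 3.5%)
Step 3: 'N' most likely represents 'O' (frequency 7.5%).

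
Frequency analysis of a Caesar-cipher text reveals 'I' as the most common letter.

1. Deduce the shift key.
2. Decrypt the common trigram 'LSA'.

Step 1: In English, 'E' is the most frequent letter (12.7%).
Step 2: The most frequent ciphertext letter is 'I' (position 8).
Step 3: Shift = (8 - 4) mod 26 = 4.
Step 4: Decrypt 'LSA' by shifting back 4:
  L -> H
  S -> O
  A -> W
Step 5: 'LSA' decrypts to 'HOW'.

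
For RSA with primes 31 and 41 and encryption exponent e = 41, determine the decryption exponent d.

Step 1: n = 31 * 41 = 1271.
Step 2: phi(n) = 30 * 40 = 1200.
Step 3: Find d such that 41 * d = 1 (mod 1200).
Step 4: d = 41^(-1) mod 1200 = 761.
Verification: 41 * 761 = 31201 = 26 * 1200 + 1.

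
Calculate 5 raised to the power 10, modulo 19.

Step 1: Compute 5^10 mod 19 step by step, reducing modulo 19 at each step.
  5^1 mod 19 = 5
  5^2 mod 19 = (5 * 5) mod 19 = 6
  5^3 mod 19 = (6 * 5) mod 19 = 11
  5^4 mod 19 = (11 * 5) mod 19 = 17
  5^5 mod 19 = (17 * 5) mod 19 = 9
  5^6 mod 19 = (9 * 5) mod 19 = 7
  5^7 mod 19 = (7 * 5) mod 19 = 16
  5^8 mod 19 = (16 * 5) mod 19 = 4
  5^9 mod 19 = (4 * 5) mod 19 = 1
  5^10 mod 19 = (1 * 5) mod 19 = 5
Step 2: Result = 5.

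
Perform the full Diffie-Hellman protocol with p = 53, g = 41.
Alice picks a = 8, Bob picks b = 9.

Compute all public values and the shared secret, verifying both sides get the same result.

Step 1: A = g^a mod p = 41^8 mod 53 = 10.
Step 2: B = g^b mod p = 41^9 mod 53 = 39.
Step 3: Alice computes s = B^a mod p = 39^8 mod 53 = 28.
Step 4: Bob computes s = A^b mod p = 10^9 mod 53 = 28.
Both sides agree: shared secret = 28.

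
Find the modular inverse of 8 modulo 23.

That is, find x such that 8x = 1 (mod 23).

Step 1: We need x such that 8 * x = 1 (mod 23).
Step 2: Using the extended Euclidean algorithm or trial:
  8 * 3 = 24 = 1 * 23 + 1.
Step 3: Since 24 mod 23 = 1, the inverse is x = 3.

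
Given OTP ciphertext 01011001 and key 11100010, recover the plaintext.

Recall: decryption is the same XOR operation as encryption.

Step 1: XOR ciphertext with key:
  Ciphertext: 01011001
  Key:        11100010
  XOR:        10111011
Step 2: Plaintext = 10111011 = 187 in decimal.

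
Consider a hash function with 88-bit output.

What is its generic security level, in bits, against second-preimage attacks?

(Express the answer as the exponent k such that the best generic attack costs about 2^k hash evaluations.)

Step 1: The hash has a 88-bit output.
Step 2: Second-preimage resistance means: given a specific input x, it should be infeasible to find a different y with h(y) = h(x).
With a 88-bit output, a generic search for a second preimage costs about 2^88 evaluations (each trial matches the fixed target with probability 2^-88).
Step 3: Security level = 88 bits.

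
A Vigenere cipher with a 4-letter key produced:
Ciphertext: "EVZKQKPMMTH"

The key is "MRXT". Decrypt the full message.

Step 1: Key 'MRXT' has length 4. Extended key: MRXTMRXTMRX
Step 2: Decrypt each position:
  E(4) - M(12) = 18 = S
  V(21) - R(17) = 4 = E
  Z(25) - X(23) = 2 = C
  K(10) - T(19) = 17 = R
  Q(16) - M(12) = 4 = E
  K(10) - R(17) = 19 = T
  P(15) - X(23) = 18 = S
  M(12) - T(19) = 19 = T
  M(12) - M(12) = 0 = A
  T(19) - R(17) = 2 = C
  H(7) - X(23) = 10 = K
Plaintext: SECRETSTACK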